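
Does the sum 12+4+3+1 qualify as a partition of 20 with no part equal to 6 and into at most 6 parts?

The parts sum to 20, and the condition 'no summand equals 6' holds; the condition 'there are at most 6 summands' holds.

Yes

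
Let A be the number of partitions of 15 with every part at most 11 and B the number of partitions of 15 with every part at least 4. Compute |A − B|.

161

Partitions of 15 with every part at most 11: 169.
Partitions of 15 with every part at least 4: 8.
|169 − 8| = 161.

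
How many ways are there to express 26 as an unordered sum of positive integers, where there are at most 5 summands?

Counting exhaustively, 427 partitions satisfy the conditions.

427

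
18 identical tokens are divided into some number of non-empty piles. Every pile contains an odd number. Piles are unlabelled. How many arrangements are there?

46

A partial list (first 12 by largest part):
17 + 1
15 + 3
15 + 1 + 1 + 1
13 + 5
13 + 3 + 1 + 1
13 + 1 + 1 + 1 + 1 + 1
11 + 7
11 + 5 + 1 + 1
11 + 3 + 3 + 1
11 + 3 + 1 + 1 + 1 + 1
11 + 1 + 1 + 1 + 1 + 1 + 1 + 1
9 + 9
…and 34 more, for 46 total.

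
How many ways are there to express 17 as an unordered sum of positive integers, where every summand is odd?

A partial list (first 12 by largest part):
17
15,1,1
13,3,1
13,1,1,1,1
11,5,1
11,3,3
11,3,1,1,1
11,1,1,1,1,1,1
9,7,1
9,5,3
9,5,1,1,1
9,3,3,1,1
…and 26 more, for 38 total.

38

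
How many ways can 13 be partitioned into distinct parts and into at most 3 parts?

They are:
13
12+1
11+2
10+3
10+2+1
9+4
9+3+1
8+5
8+4+1
8+3+2
7+6
7+5+1
7+4+2
6+5+2
6+4+3
That's 15 in total.

15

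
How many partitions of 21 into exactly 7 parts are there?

105

There are 105 such partitions.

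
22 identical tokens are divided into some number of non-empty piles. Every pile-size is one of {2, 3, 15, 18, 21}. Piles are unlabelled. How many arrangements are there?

6

Listing the qualifying partitions of 22:
18+2+2
15+3+2+2
3+3+3+3+3+3+2+2
3+3+3+3+2+2+2+2+2
3+3+2+2+2+2+2+2+2+2
2+2+2+2+2+2+2+2+2+2+2
That's 6 in total.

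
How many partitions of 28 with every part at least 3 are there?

230

There are 230 such partitions.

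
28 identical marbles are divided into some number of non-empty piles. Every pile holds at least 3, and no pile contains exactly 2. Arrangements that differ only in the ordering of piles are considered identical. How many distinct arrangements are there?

230

Enumerating by decreasing first part gives 230 partitions in all.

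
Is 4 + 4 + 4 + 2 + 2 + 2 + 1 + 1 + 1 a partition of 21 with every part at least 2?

The parts sum to 21, and the condition 'every summand is at least 2' is violated.

No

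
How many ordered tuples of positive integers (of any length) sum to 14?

8192

There are 13 gaps and each independently is a cut or not, giving 2^13 = 8192.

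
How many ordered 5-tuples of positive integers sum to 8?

35

Place 4 bars in the 7 internal gaps of a row of 8 dots: C(7,4) = 35.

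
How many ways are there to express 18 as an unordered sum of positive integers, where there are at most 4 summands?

Enumerating by decreasing first part gives 84 partitions in all.

84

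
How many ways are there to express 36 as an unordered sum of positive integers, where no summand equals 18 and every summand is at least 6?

There are 90 such partitions.

90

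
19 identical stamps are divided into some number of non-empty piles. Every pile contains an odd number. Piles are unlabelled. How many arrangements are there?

A partial list (first 12 by largest part):
19
17 + 1 + 1
15 + 3 + 1
15 + 1 + 1 + 1 + 1
13 + 5 + 1
13 + 3 + 3
13 + 3 + 1 + 1 + 1
13 + 1 + 1 + 1 + 1 + 1 + 1
11 + 7 + 1
11 + 5 + 3
11 + 5 + 1 + 1 + 1
11 + 3 + 3 + 1 + 1
…and 42 more, for 54 total.

54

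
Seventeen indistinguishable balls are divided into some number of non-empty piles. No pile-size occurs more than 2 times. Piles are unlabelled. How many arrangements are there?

108

Systematic enumeration (by largest part, then next-largest, …) yields 108.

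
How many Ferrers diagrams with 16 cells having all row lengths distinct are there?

There are too many to list fully; the first 12 (by largest part) are:
16
15 + 1
14 + 2
13 + 3
13 + 2 + 1
12 + 4
12 + 3 + 1
11 + 5
11 + 4 + 1
11 + 3 + 2
10 + 6
10 + 5 + 1
…and 20 more, for 32 total.

32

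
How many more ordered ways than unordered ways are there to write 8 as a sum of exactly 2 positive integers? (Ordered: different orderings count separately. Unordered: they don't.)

Compositions: C(7,1) = 7.
Partitions of 8 into exactly 2 parts: 4.
Difference: 7 − 4 = 3.

3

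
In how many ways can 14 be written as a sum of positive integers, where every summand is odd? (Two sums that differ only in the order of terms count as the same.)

22

They are:
13 + 1
11 + 3
11 + 1 + 1 + 1
9 + 5
9 + 3 + 1 + 1
9 + 1 + 1 + 1 + 1 + 1
7 + 7
7 + 5 + 1 + 1
7 + 3 + 3 + 1
7 + 3 + 1 + 1 + 1 + 1
7 + 1 + 1 + 1 + 1 + 1 + 1 + 1
5 + 5 + 3 + 1
5 + 5 + 1 + 1 + 1 + 1
5 + 3 + 3 + 3
5 + 3 + 3 + 1 + 1 + 1
5 + 3 + 1 + 1 + 1 + 1 + 1 + 1
5 + 1 + 1 + 1 + 1 + 1 + 1 + 1 + 1 + 1
3 + 3 + 3 + 3 + 1 + 1
3 + 3 + 3 + 1 + 1 + 1 + 1 + 1
3 + 3 + 1 + 1 + 1 + 1 + 1 + 1 + 1 + 1
3 + 1 + 1 + 1 + 1 + 1 + 1 + 1 + 1 + 1 + 1 + 1
1 + 1 + 1 + 1 + 1 + 1 + 1 + 1 + 1 + 1 + 1 + 1 + 1 + 1
That's 22 in total.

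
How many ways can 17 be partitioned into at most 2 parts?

9

They are:
17
16+1
15+2
14+3
13+4
12+5
11+6
10+7
9+8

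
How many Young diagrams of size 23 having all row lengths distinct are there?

Counting exhaustively, 104 partitions satisfy the conditions.

104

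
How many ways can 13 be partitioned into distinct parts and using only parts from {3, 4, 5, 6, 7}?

2

Enumerating:
6+7
3+4+6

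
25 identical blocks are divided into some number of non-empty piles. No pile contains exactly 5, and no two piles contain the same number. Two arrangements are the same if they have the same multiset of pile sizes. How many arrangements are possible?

Direct enumeration gives 97 partitions.

97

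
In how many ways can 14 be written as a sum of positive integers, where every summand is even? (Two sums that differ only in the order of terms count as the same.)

15

They are:
14
12,2
10,4
10,2,2
8,6
8,4,2
8,2,2,2
6,6,2
6,4,4
6,4,2,2
6,2,2,2,2
4,4,4,2
4,4,2,2,2
4,2,2,2,2,2
2,2,2,2,2,2,2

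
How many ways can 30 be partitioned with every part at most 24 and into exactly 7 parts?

A full systematic count gives 618.

618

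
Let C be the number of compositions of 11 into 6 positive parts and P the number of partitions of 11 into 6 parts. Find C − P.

Compositions: C(10,5) = 252.
Partitions of 11 into exactly 6 parts: 7.
Difference: 252 − 7 = 245.

245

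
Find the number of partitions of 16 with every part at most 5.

Enumerating by decreasing first part gives 101 partitions in all.

101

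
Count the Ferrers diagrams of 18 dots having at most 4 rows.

Direct enumeration gives 84 partitions.

84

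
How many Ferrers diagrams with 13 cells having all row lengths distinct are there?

The partitions of 13 that satisfy the conditions:
13
12+1
11+2
10+3
10+2+1
9+4
9+3+1
8+5
8+4+1
8+3+2
7+6
7+5+1
7+4+2
7+3+2+1
6+5+2
6+4+3
6+4+2+1
5+4+3+1
That's 18 in total.

18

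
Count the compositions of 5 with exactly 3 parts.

6

Equivalently, choose which 2 of the 4 gaps become plus signs: C(4,2) = 6.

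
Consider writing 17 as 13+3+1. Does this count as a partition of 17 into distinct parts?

Yes

The parts sum to 17, and the condition 'all summands are distinct' holds.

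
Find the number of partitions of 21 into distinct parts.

A full systematic count gives 76.

76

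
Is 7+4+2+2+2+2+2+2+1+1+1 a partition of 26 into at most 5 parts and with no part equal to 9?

No

The parts sum to 26, and the condition 'there are at most 5 summands' is violated.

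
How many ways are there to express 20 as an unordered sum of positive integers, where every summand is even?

A partial list (first 12 by largest part):
20
18,2
16,4
16,2,2
14,6
14,4,2
14,2,2,2
12,8
12,6,2
12,4,4
12,4,2,2
12,2,2,2,2
…and 30 more, for 42 total.

42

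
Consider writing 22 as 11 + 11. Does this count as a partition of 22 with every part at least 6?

Yes

The parts sum to 22, and the condition 'every summand is at least 6' holds.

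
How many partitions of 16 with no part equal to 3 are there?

130

Direct enumeration gives 130 partitions.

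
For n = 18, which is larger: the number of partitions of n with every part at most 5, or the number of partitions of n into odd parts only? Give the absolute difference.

Partitions of 18 with every part at most 5: 141.
Partitions of 18 into odd parts only: 46.
|141 − 46| = 95.

95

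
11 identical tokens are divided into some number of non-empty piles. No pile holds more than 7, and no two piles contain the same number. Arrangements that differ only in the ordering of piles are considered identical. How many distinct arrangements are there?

Listing the qualifying partitions of 11:
7+4
7+3+1
6+5
6+4+1
6+3+2
5+4+2
5+3+2+1

7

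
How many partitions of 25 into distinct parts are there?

Enumerating by decreasing first part gives 142 partitions in all.

142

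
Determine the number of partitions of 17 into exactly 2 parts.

8

Enumerating:
1 + 16
2 + 15
3 + 14
4 + 13
5 + 12
6 + 11
7 + 10
8 + 9
Counting gives 8.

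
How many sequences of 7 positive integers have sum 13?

924

A composition of 13 into 7 positive parts is chosen by placing 6 dividers among the 12 gaps between 13 units: C(12,6) = 924.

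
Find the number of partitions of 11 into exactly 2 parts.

5

The partitions of 11 that satisfy the conditions:
1,10
2,9
3,8
4,7
5,6
Counting gives 5.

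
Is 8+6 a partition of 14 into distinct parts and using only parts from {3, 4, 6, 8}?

Yes

The parts sum to 14, and the condition 'all summands are distinct' holds; the condition 'each summand belongs to {3, 4, 6, 8}' holds.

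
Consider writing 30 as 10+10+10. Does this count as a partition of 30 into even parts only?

Yes

The parts sum to 30, and the condition 'every summand is even' holds.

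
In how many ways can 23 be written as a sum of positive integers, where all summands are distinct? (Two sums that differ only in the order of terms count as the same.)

104

Systematic enumeration (by largest part, then next-largest, …) yields 104.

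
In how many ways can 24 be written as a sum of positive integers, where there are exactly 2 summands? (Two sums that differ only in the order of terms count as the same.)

Enumerating:
23, 1
22, 2
21, 3
20, 4
19, 5
18, 6
17, 7
16, 8
15, 9
14, 10
13, 11
12, 12

12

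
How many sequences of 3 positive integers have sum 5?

Place 2 bars in the 4 internal gaps of a row of 5 dots: C(4,2) = 6.

6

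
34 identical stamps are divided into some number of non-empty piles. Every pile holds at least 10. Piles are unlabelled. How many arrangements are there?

The partitions of 34 that satisfy the conditions:
34
24, 10
23, 11
22, 12
21, 13
20, 14
19, 15
18, 16
17, 17
14, 10, 10
13, 11, 10
12, 12, 10
12, 11, 11
That's 13 in total.

13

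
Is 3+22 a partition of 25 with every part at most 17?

No

The parts sum to 25, and the condition 'no summand exceeds 17' is violated.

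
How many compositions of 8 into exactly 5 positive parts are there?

35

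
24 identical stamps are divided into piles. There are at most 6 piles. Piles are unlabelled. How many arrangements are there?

532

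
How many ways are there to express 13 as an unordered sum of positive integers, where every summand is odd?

The partitions of 13 that satisfy the conditions:
13
11+1+1
9+3+1
9+1+1+1+1
7+5+1
7+3+3
7+3+1+1+1
7+1+1+1+1+1+1
5+5+3
5+5+1+1+1
5+3+3+1+1
5+3+1+1+1+1+1
5+1+1+1+1+1+1+1+1
3+3+3+3+1
3+3+3+1+1+1+1
3+3+1+1+1+1+1+1+1
3+1+1+1+1+1+1+1+1+1+1
1+1+1+1+1+1+1+1+1+1+1+1+1

18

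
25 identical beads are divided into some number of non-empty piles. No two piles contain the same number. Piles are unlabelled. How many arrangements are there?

Counting exhaustively, 142 partitions satisfy the conditions.

142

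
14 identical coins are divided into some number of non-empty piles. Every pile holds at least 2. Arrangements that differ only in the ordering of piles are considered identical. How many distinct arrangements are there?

34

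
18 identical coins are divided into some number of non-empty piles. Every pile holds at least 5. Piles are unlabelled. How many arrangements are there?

9

Listing the qualifying partitions of 18:
18
13 + 5
12 + 6
11 + 7
10 + 8
9 + 9
8 + 5 + 5
7 + 6 + 5
6 + 6 + 6
That's 9 in total.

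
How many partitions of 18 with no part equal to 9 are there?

355

Systematic enumeration (by largest part, then next-largest, …) yields 355.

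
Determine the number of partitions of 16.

231

There are 231 such partitions.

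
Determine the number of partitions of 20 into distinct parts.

A partial list (first 12 by largest part):
20
19, 1
18, 2
17, 3
17, 2, 1
16, 4
16, 3, 1
15, 5
15, 4, 1
15, 3, 2
14, 6
14, 5, 1
…and 52 more, for 64 total.

64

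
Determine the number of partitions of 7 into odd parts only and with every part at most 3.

Enumerating:
3, 3, 1
3, 1, 1, 1, 1
1, 1, 1, 1, 1, 1, 1
That's 3 in total.

3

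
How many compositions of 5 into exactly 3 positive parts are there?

6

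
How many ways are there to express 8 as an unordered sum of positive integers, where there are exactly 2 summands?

4

The partitions of 8 that satisfy the conditions:
1 + 7
2 + 6
3 + 5
4 + 4
Counting gives 4.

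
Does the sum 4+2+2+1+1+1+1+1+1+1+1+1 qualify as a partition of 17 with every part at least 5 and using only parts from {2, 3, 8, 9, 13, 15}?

The parts sum to 17, and the condition 'every summand is at least 5' is violated.

No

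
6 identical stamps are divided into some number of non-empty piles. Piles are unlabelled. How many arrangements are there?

11

Enumerating:
6
5+1
4+2
4+1+1
3+3
3+2+1
3+1+1+1
2+2+2
2+2+1+1
2+1+1+1+1
1+1+1+1+1+1
Counting gives 11.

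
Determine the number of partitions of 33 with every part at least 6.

A partial list (first 12 by largest part):
33
6+27
7+26
8+25
9+24
10+23
11+22
12+21
6+6+21
13+20
6+7+20
14+19
…and 48 more, for 60 total.

60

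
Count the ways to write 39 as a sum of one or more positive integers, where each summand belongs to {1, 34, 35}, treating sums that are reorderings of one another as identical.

3

The partitions of 39 that satisfy the conditions:
1 + 1 + 1 + 1 + 35
1 + 1 + 1 + 1 + 1 + 34
1 + 1 + 1 + 1 + 1 + 1 + 1 + 1 + 1 + 1 + 1 + 1 + 1 + 1 + 1 + 1 + 1 + 1 + 1 + 1 + 1 + 1 + 1 + 1 + 1 + 1 + 1 + 1 + 1 + 1 + 1 + 1 + 1 + 1 + 1 + 1 + 1 + 1 + 1
Counting gives 3.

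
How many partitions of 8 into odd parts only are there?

Listing the qualifying partitions of 8:
1,7
3,5
1,1,1,5
1,1,3,3
1,1,1,1,1,3
1,1,1,1,1,1,1,1
Counting gives 6.

6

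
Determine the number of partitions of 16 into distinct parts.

There are too many to list fully; the first 12 (by largest part) are:
16
15, 1
14, 2
13, 3
13, 2, 1
12, 4
12, 3, 1
11, 5
11, 4, 1
11, 3, 2
10, 6
10, 5, 1
…and 20 more, for 32 total.

32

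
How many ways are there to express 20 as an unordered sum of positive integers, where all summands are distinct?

There are too many to list fully; the first 12 (by largest part) are:
20
1 + 19
2 + 18
3 + 17
1 + 2 + 17
4 + 16
1 + 3 + 16
5 + 15
1 + 4 + 15
2 + 3 + 15
6 + 14
1 + 5 + 14
…and 52 more, for 64 total.

64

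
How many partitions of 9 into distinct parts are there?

Listing the qualifying partitions of 9:
9
8+1
7+2
6+3
6+2+1
5+4
5+3+1
4+3+2
That's 8 in total.

8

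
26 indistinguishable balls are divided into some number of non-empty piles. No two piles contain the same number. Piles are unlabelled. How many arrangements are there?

165

Enumerating by decreasing first part gives 165 partitions in all.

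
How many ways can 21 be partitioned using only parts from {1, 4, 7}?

Enumerating:
7 + 7 + 7
7 + 7 + 4 + 1 + 1 + 1
7 + 7 + 1 + 1 + 1 + 1 + 1 + 1 + 1
7 + 4 + 4 + 4 + 1 + 1
7 + 4 + 4 + 1 + 1 + 1 + 1 + 1 + 1
7 + 4 + 1 + 1 + 1 + 1 + 1 + 1 + 1 + 1 + 1 + 1
7 + 1 + 1 + 1 + 1 + 1 + 1 + 1 + 1 + 1 + 1 + 1 + 1 + 1 + 1
4 + 4 + 4 + 4 + 4 + 1
4 + 4 + 4 + 4 + 1 + 1 + 1 + 1 + 1
4 + 4 + 4 + 1 + 1 + 1 + 1 + 1 + 1 + 1 + 1 + 1
4 + 4 + 1 + 1 + 1 + 1 + 1 + 1 + 1 + 1 + 1 + 1 + 1 + 1 + 1
4 + 1 + 1 + 1 + 1 + 1 + 1 + 1 + 1 + 1 + 1 + 1 + 1 + 1 + 1 + 1 + 1 + 1
1 + 1 + 1 + 1 + 1 + 1 + 1 + 1 + 1 + 1 + 1 + 1 + 1 + 1 + 1 + 1 + 1 + 1 + 1 + 1 + 1
That's 13 in total.

13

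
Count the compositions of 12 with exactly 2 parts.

11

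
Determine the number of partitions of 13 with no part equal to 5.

79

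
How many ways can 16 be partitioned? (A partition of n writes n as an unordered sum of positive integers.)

231

There are 231 such partitions.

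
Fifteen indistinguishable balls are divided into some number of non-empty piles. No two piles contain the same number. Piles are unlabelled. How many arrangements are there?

27

A partial list (first 12 by largest part):
15
14, 1
13, 2
12, 3
12, 2, 1
11, 4
11, 3, 1
10, 5
10, 4, 1
10, 3, 2
9, 6
9, 5, 1
…and 15 more, for 27 total.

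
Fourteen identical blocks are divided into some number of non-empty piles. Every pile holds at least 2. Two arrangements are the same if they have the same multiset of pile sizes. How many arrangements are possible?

34

There are too many to list fully; the first 12 (by largest part) are:
14
12,2
11,3
10,4
10,2,2
9,5
9,3,2
8,6
8,4,2
8,3,3
8,2,2,2
7,7
…and 22 more, for 34 total.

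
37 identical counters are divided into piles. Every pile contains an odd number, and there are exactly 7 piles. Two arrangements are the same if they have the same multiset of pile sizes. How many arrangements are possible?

Systematic enumeration (by largest part, then next-largest, …) yields 131.

131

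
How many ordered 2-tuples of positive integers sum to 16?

15

Equivalently, choose which 1 of the 15 gaps become plus signs: C(15,1) = 15.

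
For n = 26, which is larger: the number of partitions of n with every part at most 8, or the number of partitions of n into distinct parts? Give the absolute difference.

Partitions of 26 with every part at most 8: 1297.
Partitions of 26 into distinct parts: 165.
|1297 − 165| = 1132.

1132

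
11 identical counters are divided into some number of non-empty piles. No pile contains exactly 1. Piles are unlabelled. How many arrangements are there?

14

The partitions of 11 that satisfy the conditions:
11
2,9
3,8
4,7
2,2,7
5,6
2,3,6
2,4,5
3,3,5
2,2,2,5
3,4,4
2,2,3,4
2,3,3,3
2,2,2,2,3
That's 14 in total.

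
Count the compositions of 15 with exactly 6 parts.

By stars and bars with positive parts, the count is C(14,5) = 2002.

2002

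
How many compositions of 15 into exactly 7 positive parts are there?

3003

Equivalently, choose which 6 of the 14 gaps become plus signs: C(14,6) = 3003.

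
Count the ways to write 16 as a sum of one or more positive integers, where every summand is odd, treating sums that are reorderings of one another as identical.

There are too many to list fully; the first 12 (by largest part) are:
1+15
3+13
1+1+1+13
5+11
1+1+3+11
1+1+1+1+1+11
7+9
1+1+5+9
1+3+3+9
1+1+1+1+3+9
1+1+1+1+1+1+1+9
1+1+7+7
…and 20 more, for 32 total.

32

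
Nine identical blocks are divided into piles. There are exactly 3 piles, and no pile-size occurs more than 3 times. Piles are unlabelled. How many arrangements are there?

Enumerating:
7+1+1
6+2+1
5+3+1
5+2+2
4+4+1
4+3+2
3+3+3

7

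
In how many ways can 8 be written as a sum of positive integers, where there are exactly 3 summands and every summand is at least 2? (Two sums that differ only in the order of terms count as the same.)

2

They are:
4+2+2
3+3+2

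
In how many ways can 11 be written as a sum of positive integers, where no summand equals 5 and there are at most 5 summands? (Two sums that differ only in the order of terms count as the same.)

28

There are too many to list fully; the first 12 (by largest part) are:
11
1, 10
2, 9
1, 1, 9
3, 8
1, 2, 8
1, 1, 1, 8
4, 7
1, 3, 7
2, 2, 7
1, 1, 2, 7
1, 1, 1, 1, 7
…and 16 more, for 28 total.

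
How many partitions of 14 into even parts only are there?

The partitions of 14 that satisfy the conditions:
14
12, 2
10, 4
10, 2, 2
8, 6
8, 4, 2
8, 2, 2, 2
6, 6, 2
6, 4, 4
6, 4, 2, 2
6, 2, 2, 2, 2
4, 4, 4, 2
4, 4, 2, 2, 2
4, 2, 2, 2, 2, 2
2, 2, 2, 2, 2, 2, 2

15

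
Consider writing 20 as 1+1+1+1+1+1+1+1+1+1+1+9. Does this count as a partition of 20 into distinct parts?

No

The parts sum to 20, and the condition 'all summands are distinct' is violated.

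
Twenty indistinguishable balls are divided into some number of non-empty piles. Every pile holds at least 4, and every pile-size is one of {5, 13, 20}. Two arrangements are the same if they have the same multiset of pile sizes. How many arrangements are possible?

They are:
20
5,5,5,5
That's 2 in total.

2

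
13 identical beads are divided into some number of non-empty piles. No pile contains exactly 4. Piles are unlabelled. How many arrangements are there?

71

A full systematic count gives 71.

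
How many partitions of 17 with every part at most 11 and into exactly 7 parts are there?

38

There are too many to list fully; the first 12 (by largest part) are:
11 + 1 + 1 + 1 + 1 + 1 + 1
10 + 2 + 1 + 1 + 1 + 1 + 1
9 + 3 + 1 + 1 + 1 + 1 + 1
9 + 2 + 2 + 1 + 1 + 1 + 1
8 + 4 + 1 + 1 + 1 + 1 + 1
8 + 3 + 2 + 1 + 1 + 1 + 1
8 + 2 + 2 + 2 + 1 + 1 + 1
7 + 5 + 1 + 1 + 1 + 1 + 1
7 + 4 + 2 + 1 + 1 + 1 + 1
7 + 3 + 3 + 1 + 1 + 1 + 1
7 + 3 + 2 + 2 + 1 + 1 + 1
7 + 2 + 2 + 2 + 2 + 1 + 1
…and 26 more, for 38 total.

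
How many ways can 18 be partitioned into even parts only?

There are too many to list fully; the first 12 (by largest part) are:
18
16,2
14,4
14,2,2
12,6
12,4,2
12,2,2,2
10,8
10,6,2
10,4,4
10,4,2,2
10,2,2,2,2
…and 18 more, for 30 total.

30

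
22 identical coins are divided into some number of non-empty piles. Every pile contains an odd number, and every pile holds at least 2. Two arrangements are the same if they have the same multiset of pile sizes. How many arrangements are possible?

13

Enumerating:
19,3
17,5
15,7
13,9
13,3,3,3
11,11
11,5,3,3
9,7,3,3
9,5,5,3
7,7,5,3
7,5,5,5
7,3,3,3,3,3
5,5,3,3,3,3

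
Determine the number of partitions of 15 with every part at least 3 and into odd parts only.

5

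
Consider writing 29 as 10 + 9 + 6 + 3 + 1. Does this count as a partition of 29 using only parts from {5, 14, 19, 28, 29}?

No

The parts sum to 29, and the condition 'each summand belongs to {5, 14, 19, 28, 29}' is violated.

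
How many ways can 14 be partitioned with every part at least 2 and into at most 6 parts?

A partial list (first 12 by largest part):
14
12, 2
11, 3
10, 4
10, 2, 2
9, 5
9, 3, 2
8, 6
8, 4, 2
8, 3, 3
8, 2, 2, 2
7, 7
…and 21 more, for 33 total.

33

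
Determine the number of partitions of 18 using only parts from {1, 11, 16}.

3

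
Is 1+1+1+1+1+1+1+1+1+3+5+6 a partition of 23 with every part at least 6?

The parts sum to 23, and the condition 'every summand is at least 6' is violated.

No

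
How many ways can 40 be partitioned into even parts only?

Systematic enumeration (by largest part, then next-largest, …) yields 627.

627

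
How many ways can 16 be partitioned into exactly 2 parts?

Listing the qualifying partitions of 16:
15 + 1
14 + 2
13 + 3
12 + 4
11 + 5
10 + 6
9 + 7
8 + 8
Counting gives 8.

8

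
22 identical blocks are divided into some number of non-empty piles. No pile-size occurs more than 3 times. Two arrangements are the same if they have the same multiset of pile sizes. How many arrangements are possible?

A full systematic count gives 484.

484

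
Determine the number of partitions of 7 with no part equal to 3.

10

Enumerating:
7
6 + 1
5 + 2
5 + 1 + 1
4 + 2 + 1
4 + 1 + 1 + 1
2 + 2 + 2 + 1
2 + 2 + 1 + 1 + 1
2 + 1 + 1 + 1 + 1 + 1
1 + 1 + 1 + 1 + 1 + 1 + 1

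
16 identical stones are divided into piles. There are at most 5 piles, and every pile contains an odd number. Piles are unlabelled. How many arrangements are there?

Enumerating:
1, 15
3, 13
1, 1, 1, 13
5, 11
1, 1, 3, 11
7, 9
1, 1, 5, 9
1, 3, 3, 9
1, 1, 7, 7
1, 3, 5, 7
3, 3, 3, 7
1, 5, 5, 5
3, 3, 5, 5
That's 13 in total.

13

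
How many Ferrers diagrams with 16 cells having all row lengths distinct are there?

32

A partial list (first 12 by largest part):
16
1, 15
2, 14
3, 13
1, 2, 13
4, 12
1, 3, 12
5, 11
1, 4, 11
2, 3, 11
6, 10
1, 5, 10
…and 20 more, for 32 total.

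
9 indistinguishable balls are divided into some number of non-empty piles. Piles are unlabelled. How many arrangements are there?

30

There are too many to list fully; the first 12 (by largest part) are:
9
8, 1
7, 2
7, 1, 1
6, 3
6, 2, 1
6, 1, 1, 1
5, 4
5, 3, 1
5, 2, 2
5, 2, 1, 1
5, 1, 1, 1, 1
…and 18 more, for 30 total.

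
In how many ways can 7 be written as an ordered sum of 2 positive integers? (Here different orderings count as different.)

Equivalently, choose which 1 of the 6 gaps become plus signs: C(6,1) = 6.

6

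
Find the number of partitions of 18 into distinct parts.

There are too many to list fully; the first 12 (by largest part) are:
18
1, 17
2, 16
3, 15
1, 2, 15
4, 14
1, 3, 14
5, 13
1, 4, 13
2, 3, 13
6, 12
1, 5, 12
…and 34 more, for 46 total.

46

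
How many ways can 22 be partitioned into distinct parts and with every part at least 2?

48

There are too many to list fully; the first 12 (by largest part) are:
22
20+2
19+3
18+4
17+5
17+3+2
16+6
16+4+2
15+7
15+5+2
15+4+3
14+8
…and 36 more, for 48 total.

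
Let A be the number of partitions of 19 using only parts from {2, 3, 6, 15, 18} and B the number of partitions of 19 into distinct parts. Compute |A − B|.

Partitions of 19 using only parts from {2, 3, 6, 15, 18}: 7.
Partitions of 19 into distinct parts: 54.
|7 − 54| = 47.

47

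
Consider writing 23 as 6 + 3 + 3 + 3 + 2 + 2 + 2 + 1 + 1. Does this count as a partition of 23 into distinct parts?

The parts sum to 23, and the condition 'all summands are distinct' is violated.

No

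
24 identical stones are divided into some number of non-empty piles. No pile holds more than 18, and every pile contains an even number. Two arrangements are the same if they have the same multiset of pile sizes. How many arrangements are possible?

73

Enumerating by decreasing first part gives 73 partitions in all.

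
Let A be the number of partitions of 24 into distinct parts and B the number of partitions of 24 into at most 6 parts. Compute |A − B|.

410

Partitions of 24 into distinct parts: 122.
Partitions of 24 into at most 6 parts: 532.
|122 − 532| = 410.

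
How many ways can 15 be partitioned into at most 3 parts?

27

There are too many to list fully; the first 12 (by largest part) are:
15
14 + 1
13 + 2
13 + 1 + 1
12 + 3
12 + 2 + 1
11 + 4
11 + 3 + 1
11 + 2 + 2
10 + 5
10 + 4 + 1
10 + 3 + 2
…and 15 more, for 27 total.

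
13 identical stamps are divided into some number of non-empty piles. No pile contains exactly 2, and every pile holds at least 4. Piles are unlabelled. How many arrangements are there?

5

The partitions of 13 that satisfy the conditions:
13
4, 9
5, 8
6, 7
4, 4, 5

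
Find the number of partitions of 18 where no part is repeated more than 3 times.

Systematic enumeration (by largest part, then next-largest, …) yields 208.

208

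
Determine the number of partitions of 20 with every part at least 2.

Direct enumeration gives 137 partitions.

137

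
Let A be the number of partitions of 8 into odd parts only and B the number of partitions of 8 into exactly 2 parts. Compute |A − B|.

2

Partitions of 8 into odd parts only: 6.
Partitions of 8 into exactly 2 parts: 4.
|6 − 4| = 2.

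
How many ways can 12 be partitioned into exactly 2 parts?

6

They are:
11,1
10,2
9,3
8,4
7,5
6,6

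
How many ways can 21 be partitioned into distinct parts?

76

A full systematic count gives 76.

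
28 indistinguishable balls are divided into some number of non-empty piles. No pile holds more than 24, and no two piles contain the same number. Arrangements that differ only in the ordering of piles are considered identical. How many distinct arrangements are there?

217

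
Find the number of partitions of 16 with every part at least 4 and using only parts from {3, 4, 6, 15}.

2

The partitions of 16 that satisfy the conditions:
6 + 6 + 4
4 + 4 + 4 + 4
That's 2 in total.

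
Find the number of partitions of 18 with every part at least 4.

16

The partitions of 18 that satisfy the conditions:
18
14, 4
13, 5
12, 6
11, 7
10, 8
10, 4, 4
9, 9
9, 5, 4
8, 6, 4
8, 5, 5
7, 7, 4
7, 6, 5
6, 6, 6
6, 4, 4, 4
5, 5, 4, 4
Counting gives 16.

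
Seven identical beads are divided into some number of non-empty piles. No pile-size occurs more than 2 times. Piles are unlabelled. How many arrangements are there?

The partitions of 7 that satisfy the conditions:
7
1,6
2,5
1,1,5
3,4
1,2,4
1,3,3
2,2,3
1,1,2,3

9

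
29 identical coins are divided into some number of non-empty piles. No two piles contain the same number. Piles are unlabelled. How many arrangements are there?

256

Systematic enumeration (by largest part, then next-largest, …) yields 256.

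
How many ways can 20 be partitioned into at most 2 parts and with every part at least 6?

The partitions of 20 that satisfy the conditions:
20
14 + 6
13 + 7
12 + 8
11 + 9
10 + 10
That's 6 in total.

6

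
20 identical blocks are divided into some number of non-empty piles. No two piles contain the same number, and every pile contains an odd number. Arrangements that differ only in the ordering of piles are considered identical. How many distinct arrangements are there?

7

Enumerating:
1 + 19
3 + 17
5 + 15
7 + 13
9 + 11
1 + 3 + 5 + 11
1 + 3 + 7 + 9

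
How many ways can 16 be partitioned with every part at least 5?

6

They are:
16
11, 5
10, 6
9, 7
8, 8
6, 5, 5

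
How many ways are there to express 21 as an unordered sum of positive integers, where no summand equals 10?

736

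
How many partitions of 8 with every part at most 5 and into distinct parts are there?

3

They are:
5,3
5,2,1
4,3,1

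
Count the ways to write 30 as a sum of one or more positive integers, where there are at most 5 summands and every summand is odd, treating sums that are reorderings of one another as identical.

47

A partial list (first 12 by largest part):
1,29
3,27
1,1,1,27
5,25
1,1,3,25
7,23
1,1,5,23
1,3,3,23
9,21
1,1,7,21
1,3,5,21
3,3,3,21
…and 35 more, for 47 total.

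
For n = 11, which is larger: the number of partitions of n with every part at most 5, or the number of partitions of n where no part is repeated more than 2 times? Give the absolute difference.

10

Partitions of 11 with every part at most 5: 37.
Partitions of 11 where no part is repeated more than 2 times: 27.
|37 − 27| = 10.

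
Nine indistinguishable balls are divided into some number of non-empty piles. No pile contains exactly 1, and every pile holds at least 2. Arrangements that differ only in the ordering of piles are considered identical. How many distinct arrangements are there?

The partitions of 9 that satisfy the conditions:
9
7+2
6+3
5+4
5+2+2
4+3+2
3+3+3
3+2+2+2

8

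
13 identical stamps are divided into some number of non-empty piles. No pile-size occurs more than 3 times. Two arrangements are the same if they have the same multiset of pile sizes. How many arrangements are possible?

A partial list (first 12 by largest part):
13
1, 12
2, 11
1, 1, 11
3, 10
1, 2, 10
1, 1, 1, 10
4, 9
1, 3, 9
2, 2, 9
1, 1, 2, 9
5, 8
…and 52 more, for 64 total.

64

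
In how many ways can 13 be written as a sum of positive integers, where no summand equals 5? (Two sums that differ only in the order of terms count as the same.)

79

Direct enumeration gives 79 partitions.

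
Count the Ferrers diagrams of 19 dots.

Counting exhaustively, 490 partitions satisfy the conditions.

490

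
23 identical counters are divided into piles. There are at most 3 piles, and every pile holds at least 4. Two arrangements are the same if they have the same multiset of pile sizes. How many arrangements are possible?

25

Listing the qualifying partitions of 23:
23
19 + 4
18 + 5
17 + 6
16 + 7
15 + 8
15 + 4 + 4
14 + 9
14 + 5 + 4
13 + 10
13 + 6 + 4
13 + 5 + 5
12 + 11
12 + 7 + 4
12 + 6 + 5
11 + 8 + 4
11 + 7 + 5
11 + 6 + 6
10 + 9 + 4
10 + 8 + 5
10 + 7 + 6
9 + 9 + 5
9 + 8 + 6
9 + 7 + 7
8 + 8 + 7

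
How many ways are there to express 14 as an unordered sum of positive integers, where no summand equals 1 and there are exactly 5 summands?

Listing the qualifying partitions of 14:
6,2,2,2,2
5,3,2,2,2
4,4,2,2,2
4,3,3,2,2
3,3,3,3,2
That's 5 in total.

5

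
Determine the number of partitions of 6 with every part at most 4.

The partitions of 6 that satisfy the conditions:
4+2
4+1+1
3+3
3+2+1
3+1+1+1
2+2+2
2+2+1+1
2+1+1+1+1
1+1+1+1+1+1

9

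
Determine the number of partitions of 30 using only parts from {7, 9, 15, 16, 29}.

3

They are:
7, 7, 16
15, 15
7, 7, 7, 9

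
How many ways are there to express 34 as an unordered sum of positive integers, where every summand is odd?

512

Systematic enumeration (by largest part, then next-largest, …) yields 512.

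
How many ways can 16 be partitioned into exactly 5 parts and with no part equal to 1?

They are:
8+2+2+2+2
7+3+2+2+2
6+4+2+2+2
6+3+3+2+2
5+5+2+2+2
5+4+3+2+2
5+3+3+3+2
4+4+4+2+2
4+4+3+3+2
4+3+3+3+3

10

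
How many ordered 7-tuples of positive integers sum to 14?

1716

A composition of 14 into 7 positive parts is chosen by placing 6 dividers among the 13 gaps between 14 units: C(13,6) = 1716.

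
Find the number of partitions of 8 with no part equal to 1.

7

Enumerating:
8
2, 6
3, 5
4, 4
2, 2, 4
2, 3, 3
2, 2, 2, 2
Counting gives 7.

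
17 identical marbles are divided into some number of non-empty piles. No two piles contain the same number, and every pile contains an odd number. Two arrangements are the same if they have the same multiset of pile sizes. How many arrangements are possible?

5

They are:
17
13, 3, 1
11, 5, 1
9, 7, 1
9, 5, 3
Counting gives 5.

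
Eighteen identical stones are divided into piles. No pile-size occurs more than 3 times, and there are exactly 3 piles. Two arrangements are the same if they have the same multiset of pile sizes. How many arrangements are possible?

27

A partial list (first 12 by largest part):
16,1,1
15,2,1
14,3,1
14,2,2
13,4,1
13,3,2
12,5,1
12,4,2
12,3,3
11,6,1
11,5,2
11,4,3
…and 15 more, for 27 total.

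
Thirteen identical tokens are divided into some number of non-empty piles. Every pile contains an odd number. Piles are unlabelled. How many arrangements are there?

18

The partitions of 13 that satisfy the conditions:
13
11+1+1
9+3+1
9+1+1+1+1
7+5+1
7+3+3
7+3+1+1+1
7+1+1+1+1+1+1
5+5+3
5+5+1+1+1
5+3+3+1+1
5+3+1+1+1+1+1
5+1+1+1+1+1+1+1+1
3+3+3+3+1
3+3+3+1+1+1+1
3+3+1+1+1+1+1+1+1
3+1+1+1+1+1+1+1+1+1+1
1+1+1+1+1+1+1+1+1+1+1+1+1
That's 18 in total.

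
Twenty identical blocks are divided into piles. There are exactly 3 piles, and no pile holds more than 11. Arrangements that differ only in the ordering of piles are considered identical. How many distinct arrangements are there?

17

Enumerating:
1+8+11
2+7+11
3+6+11
4+5+11
1+9+10
2+8+10
3+7+10
4+6+10
5+5+10
2+9+9
3+8+9
4+7+9
5+6+9
4+8+8
5+7+8
6+6+8
6+7+7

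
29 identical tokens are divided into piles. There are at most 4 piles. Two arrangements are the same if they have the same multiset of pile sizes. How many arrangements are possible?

270

Enumerating by decreasing first part gives 270 partitions in all.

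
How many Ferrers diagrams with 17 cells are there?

Counting exhaustively, 297 partitions satisfy the conditions.

297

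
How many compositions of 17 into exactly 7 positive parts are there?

8008

Equivalently, choose which 6 of the 16 gaps become plus signs: C(16,6) = 8008.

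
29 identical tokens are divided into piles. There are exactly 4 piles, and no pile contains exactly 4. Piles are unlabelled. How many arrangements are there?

Systematic enumeration (by largest part, then next-largest, …) yields 133.

133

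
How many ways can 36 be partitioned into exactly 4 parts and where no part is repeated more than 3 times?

Counting exhaustively, 350 partitions satisfy the conditions.

350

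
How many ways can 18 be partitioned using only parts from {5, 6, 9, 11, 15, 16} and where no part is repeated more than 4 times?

2

The partitions of 18 that satisfy the conditions:
9,9
6,6,6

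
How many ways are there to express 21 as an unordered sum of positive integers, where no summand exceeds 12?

Systematic enumeration (by largest part, then next-largest, …) yields 725.

725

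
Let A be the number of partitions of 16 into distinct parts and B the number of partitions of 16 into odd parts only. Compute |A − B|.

Partitions of 16 into distinct parts: 32.
Partitions of 16 into odd parts only: 32.
|32 − 32| = 0.

0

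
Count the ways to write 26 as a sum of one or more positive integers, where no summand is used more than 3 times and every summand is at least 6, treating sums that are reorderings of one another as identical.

21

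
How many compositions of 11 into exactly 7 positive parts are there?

210

A composition of 11 into 7 positive parts is chosen by placing 6 dividers among the 10 gaps between 11 units: C(10,6) = 210.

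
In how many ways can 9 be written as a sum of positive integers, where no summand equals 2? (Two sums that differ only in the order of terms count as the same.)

15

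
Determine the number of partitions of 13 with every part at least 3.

Listing the qualifying partitions of 13:
13
3+10
4+9
5+8
6+7
3+3+7
3+4+6
3+5+5
4+4+5
3+3+3+4

10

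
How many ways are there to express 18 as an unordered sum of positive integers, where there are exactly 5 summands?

A partial list (first 12 by largest part):
14+1+1+1+1
13+2+1+1+1
12+3+1+1+1
12+2+2+1+1
11+4+1+1+1
11+3+2+1+1
11+2+2+2+1
10+5+1+1+1
10+4+2+1+1
10+3+3+1+1
10+3+2+2+1
10+2+2+2+2
…and 45 more, for 57 total.

57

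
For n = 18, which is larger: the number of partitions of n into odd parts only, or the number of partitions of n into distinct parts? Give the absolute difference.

0

Partitions of 18 into odd parts only: 46.
Partitions of 18 into distinct parts: 46.
|46 − 46| = 0.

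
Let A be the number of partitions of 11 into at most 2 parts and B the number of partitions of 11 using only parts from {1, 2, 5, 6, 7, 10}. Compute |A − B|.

Partitions of 11 into at most 2 parts: 6.
Partitions of 11 using only parts from {1, 2, 5, 6, 7, 10}: 19.
|6 − 19| = 13.

13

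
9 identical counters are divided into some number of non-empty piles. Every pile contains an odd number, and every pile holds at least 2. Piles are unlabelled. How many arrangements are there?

Enumerating:
9
3,3,3
Counting gives 2.

2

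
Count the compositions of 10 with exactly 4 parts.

84

Place 3 bars in the 9 internal gaps of a row of 10 dots: C(9,3) = 84.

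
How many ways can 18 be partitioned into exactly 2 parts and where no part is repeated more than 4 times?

9

Listing the qualifying partitions of 18:
17 + 1
16 + 2
15 + 3
14 + 4
13 + 5
12 + 6
11 + 7
10 + 8
9 + 9
That's 9 in total.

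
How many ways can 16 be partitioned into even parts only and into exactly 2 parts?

4

They are:
14+2
12+4
10+6
8+8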